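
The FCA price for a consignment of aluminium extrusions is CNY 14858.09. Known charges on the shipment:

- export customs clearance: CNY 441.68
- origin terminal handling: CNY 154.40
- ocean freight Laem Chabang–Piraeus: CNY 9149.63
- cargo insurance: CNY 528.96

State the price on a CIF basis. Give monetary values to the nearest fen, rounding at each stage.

Not relevant to the conversion: export clearance — on the seller under both FCA and CIF; already in the FCA price and stays in the CIF price.
From FCA to CIF, the seller additionally bears: origin terminal, freight, insurance.
CIF price = 14858.09 + 154.40 + 9149.63 + 528.96 = 24691.08

CIF price: CNY 24691.08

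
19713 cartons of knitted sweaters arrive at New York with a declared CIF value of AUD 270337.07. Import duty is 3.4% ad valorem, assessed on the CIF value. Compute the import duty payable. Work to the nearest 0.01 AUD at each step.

Import duty = 270337.07 × 3.4% = 9191.46

Import duty: AUD 9191.46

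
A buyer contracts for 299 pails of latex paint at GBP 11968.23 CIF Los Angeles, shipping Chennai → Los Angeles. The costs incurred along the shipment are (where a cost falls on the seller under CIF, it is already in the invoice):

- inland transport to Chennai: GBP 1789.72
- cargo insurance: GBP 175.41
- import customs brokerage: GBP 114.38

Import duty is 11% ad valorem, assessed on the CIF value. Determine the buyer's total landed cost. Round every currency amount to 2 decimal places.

CIF: the seller pays costs through ocean freight and marine insurance to the destination port.
Already in the invoice (seller's account under CIF): inland to port, insurance — exclude.
The CIF price already equals the CIF value: 11968.23
Import duty = 11968.23 × 11% = 1316.51
Buyer bears: brokerage 114.38 + duty 1316.51 = 1430.89
Landed cost = invoice 11968.23 + 1430.89 = 13399.12

Total landed cost: GBP 13399.12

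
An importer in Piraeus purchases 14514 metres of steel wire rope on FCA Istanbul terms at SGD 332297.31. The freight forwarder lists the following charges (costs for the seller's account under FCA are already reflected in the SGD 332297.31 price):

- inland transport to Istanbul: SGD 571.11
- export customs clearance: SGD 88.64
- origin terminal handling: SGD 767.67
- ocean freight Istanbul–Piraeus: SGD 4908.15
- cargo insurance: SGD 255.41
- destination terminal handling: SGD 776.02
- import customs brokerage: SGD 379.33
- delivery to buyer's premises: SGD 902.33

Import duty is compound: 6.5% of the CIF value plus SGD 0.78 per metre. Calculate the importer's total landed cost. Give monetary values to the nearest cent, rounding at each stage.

Total landed cost: SGD 373592.00

FCA: the seller delivers export-cleared goods to the carrier; the buyer bears costs from that point.
Already in the invoice (seller's account under FCA): inland to port, export clearance — exclude.
CIF value = FCA price + origin terminal + freight + insurance = 332297.31 + 767.67 + 4908.15 + 255.41 = 338228.54
Ad valorem component: 338228.54 × 6.5% = 21984.86
Specific component: 14514 × 0.78 = 11320.92
Import duty = 21984.86 + 11320.92 = 33305.78
Buyer bears: origin terminal 767.67 + freight 4908.15 + insurance 255.41 + destination terminal 776.02 + brokerage 379.33 + delivery 902.33 + duty 33305.78 = 41294.69
Landed cost = invoice 332297.31 + 41294.69 = 373592.00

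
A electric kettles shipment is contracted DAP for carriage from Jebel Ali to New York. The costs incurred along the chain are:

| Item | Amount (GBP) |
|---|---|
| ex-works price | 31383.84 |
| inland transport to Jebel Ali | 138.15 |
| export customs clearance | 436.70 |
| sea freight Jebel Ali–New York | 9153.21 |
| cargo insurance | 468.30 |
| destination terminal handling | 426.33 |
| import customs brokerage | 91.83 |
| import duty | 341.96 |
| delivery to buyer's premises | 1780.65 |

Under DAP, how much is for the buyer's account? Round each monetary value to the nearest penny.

Buyer's account: GBP 433.79

DAP: the seller bears all costs to the named destination except import duty and clearance.
Seller's account: goods 31383.84 + inland to port 138.15 + export clearance 436.70 + freight 9153.21 + insurance 468.30 + destination terminal 426.33 + delivery 1780.65 = 43787.18
Buyer's account: brokerage 91.83 + duty 341.96 = 433.79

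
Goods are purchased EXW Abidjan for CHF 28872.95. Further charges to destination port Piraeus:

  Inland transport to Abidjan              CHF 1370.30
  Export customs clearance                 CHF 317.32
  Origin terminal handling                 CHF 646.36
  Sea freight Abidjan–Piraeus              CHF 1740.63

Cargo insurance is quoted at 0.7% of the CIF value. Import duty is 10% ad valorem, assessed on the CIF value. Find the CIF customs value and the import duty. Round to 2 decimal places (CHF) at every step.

Let C be the CIF value. C = EXW price + pre-shipment costs + freight + 0.7% × C
C − 0.7% × C = 28872.95 + 1370.30 + 317.32 + 646.36 + 1740.63
0.993 × C = 32947.56
C = 32947.56 / 0.993 = 33179.82
Insurance premium = 0.7% × 33179.82 = 232.26
Import duty = 33179.82 × 10% = 3317.98

CIF value: CHF 33179.82; import duty: CHF 3317.98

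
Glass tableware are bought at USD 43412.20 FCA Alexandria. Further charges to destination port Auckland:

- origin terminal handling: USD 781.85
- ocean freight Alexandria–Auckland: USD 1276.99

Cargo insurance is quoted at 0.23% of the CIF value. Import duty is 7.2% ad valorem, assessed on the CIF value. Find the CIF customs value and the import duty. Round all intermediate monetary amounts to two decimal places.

CIF value: USD 45575.86; import duty: USD 3281.46

Let C be the CIF value. C = FCA price + pre-shipment costs + freight + 0.23% × C
C − 0.23% × C = 43412.20 + 781.85 + 1276.99
0.9977 × C = 45471.04
C = 45471.04 / 0.9977 = 45575.86
Insurance premium = 0.23% × 45575.86 = 104.82
Import duty = 45575.86 × 7.2% = 3281.46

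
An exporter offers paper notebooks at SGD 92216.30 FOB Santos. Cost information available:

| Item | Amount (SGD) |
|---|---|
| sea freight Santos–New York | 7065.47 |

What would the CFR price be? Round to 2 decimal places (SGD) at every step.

CFR price: SGD 99281.77

From FOB to CFR, the seller additionally bears: freight.
CFR price = 92216.30 + 7065.47 = 99281.77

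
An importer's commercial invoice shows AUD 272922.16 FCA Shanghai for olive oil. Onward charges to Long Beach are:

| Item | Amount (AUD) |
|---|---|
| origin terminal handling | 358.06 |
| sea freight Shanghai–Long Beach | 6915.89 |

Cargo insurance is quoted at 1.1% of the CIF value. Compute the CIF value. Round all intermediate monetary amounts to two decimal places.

Let C be the CIF value. C = FCA price + pre-shipment costs + freight + 1.1% × C
C − 1.1% × C = 272922.16 + 358.06 + 6915.89
0.989 × C = 280196.11
C = 280196.11 / 0.989 = 283312.55
Insurance premium = 1.1% × 283312.55 = 3116.44

CIF value: AUD 283312.55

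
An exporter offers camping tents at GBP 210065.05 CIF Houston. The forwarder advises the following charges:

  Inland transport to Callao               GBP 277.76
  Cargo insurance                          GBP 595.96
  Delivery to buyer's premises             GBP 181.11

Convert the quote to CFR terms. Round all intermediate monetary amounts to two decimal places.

CFR price: GBP 209469.09

Not relevant to the conversion: inland to port — on the seller under both CIF and CFR; already in the CIF price and stays in the CFR price. delivery — on the buyer under both terms; not part of either seller's price.
From CIF to CFR, the seller no longer bears: insurance.
CFR price = 210065.05 − 595.96 = 209469.09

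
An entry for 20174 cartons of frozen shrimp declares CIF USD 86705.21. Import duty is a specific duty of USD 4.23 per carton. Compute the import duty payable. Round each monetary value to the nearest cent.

Import duty: USD 85336.02

Import duty = 20174 × 4.23 = 85336.02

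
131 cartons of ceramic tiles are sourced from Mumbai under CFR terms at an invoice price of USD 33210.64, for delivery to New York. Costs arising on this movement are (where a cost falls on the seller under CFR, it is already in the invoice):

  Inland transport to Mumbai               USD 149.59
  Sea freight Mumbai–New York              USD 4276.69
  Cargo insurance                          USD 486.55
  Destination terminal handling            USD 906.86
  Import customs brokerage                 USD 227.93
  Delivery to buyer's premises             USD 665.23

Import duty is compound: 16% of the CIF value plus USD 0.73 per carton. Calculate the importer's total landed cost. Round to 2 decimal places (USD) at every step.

CFR: the seller pays costs through ocean freight to the destination port, but not insurance.
Already in the invoice (seller's account under CFR): inland to port, freight — exclude.
CIF value = CFR price + insurance = 33210.64 + 486.55 = 33697.19
Ad valorem component: 33697.19 × 16% = 5391.55
Specific component: 131 × 0.73 = 95.63
Import duty = 5391.55 + 95.63 = 5487.18
Buyer bears: insurance 486.55 + destination terminal 906.86 + brokerage 227.93 + delivery 665.23 + duty 5487.18 = 7773.75
Landed cost = invoice 33210.64 + 7773.75 = 40984.39

Total landed cost: USD 40984.39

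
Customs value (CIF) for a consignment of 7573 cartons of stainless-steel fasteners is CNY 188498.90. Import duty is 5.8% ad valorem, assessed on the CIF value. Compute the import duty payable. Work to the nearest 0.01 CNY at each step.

Import duty = 188498.90 × 5.8% = 10932.94

Import duty: CNY 10932.94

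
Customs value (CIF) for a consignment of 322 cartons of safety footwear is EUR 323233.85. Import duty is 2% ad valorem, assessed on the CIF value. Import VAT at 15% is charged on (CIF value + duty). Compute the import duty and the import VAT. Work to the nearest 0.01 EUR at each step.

Import duty: EUR 6464.68; import VAT: EUR 49454.78

Import duty = 323233.85 × 2% = 6464.68
VAT base = CIF + duty = 323233.85 + 6464.68 = 329698.53
Import VAT = 329698.53 × 15% = 49454.78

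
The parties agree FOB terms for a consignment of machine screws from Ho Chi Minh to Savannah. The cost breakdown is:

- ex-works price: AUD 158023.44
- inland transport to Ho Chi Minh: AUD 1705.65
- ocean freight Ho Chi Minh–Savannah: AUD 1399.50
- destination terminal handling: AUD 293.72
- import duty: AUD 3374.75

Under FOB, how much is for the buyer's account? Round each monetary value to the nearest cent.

Buyer's account: AUD 5067.97

FOB: the seller bears costs until goods are on board at the origin port; the buyer bears freight, insurance and all costs thereafter.
Seller's account: goods 158023.44 + inland to port 1705.65 = 159729.09
Buyer's account: freight 1399.50 + destination terminal 293.72 + duty 3374.75 = 5067.97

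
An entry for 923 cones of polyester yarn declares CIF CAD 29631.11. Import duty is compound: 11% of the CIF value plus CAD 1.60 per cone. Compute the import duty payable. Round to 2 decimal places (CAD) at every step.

Ad valorem component: 29631.11 × 11% = 3259.42
Specific component: 923 × 1.60 = 1476.80
Import duty = 3259.42 + 1476.80 = 4736.22

Import duty: CAD 4736.22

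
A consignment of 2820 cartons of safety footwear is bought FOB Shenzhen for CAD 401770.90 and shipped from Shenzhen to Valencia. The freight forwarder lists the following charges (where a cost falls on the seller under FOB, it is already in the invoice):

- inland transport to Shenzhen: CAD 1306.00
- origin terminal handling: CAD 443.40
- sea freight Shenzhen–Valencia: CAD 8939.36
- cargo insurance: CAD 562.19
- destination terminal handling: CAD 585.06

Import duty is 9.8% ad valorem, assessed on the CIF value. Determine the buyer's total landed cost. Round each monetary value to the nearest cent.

FOB: the seller bears costs until goods are on board at the origin port; the buyer bears freight, insurance and all costs thereafter.
Already in the invoice (seller's account under FOB): inland to port, origin terminal — exclude.
CIF value = FOB price + freight + insurance = 401770.90 + 8939.36 + 562.19 = 411272.45
Import duty = 411272.45 × 9.8% = 40304.70
Buyer bears: freight 8939.36 + insurance 562.19 + destination terminal 585.06 + duty 40304.70 = 50391.31
Landed cost = invoice 401770.90 + 50391.31 = 452162.21

Total landed cost: CAD 452162.21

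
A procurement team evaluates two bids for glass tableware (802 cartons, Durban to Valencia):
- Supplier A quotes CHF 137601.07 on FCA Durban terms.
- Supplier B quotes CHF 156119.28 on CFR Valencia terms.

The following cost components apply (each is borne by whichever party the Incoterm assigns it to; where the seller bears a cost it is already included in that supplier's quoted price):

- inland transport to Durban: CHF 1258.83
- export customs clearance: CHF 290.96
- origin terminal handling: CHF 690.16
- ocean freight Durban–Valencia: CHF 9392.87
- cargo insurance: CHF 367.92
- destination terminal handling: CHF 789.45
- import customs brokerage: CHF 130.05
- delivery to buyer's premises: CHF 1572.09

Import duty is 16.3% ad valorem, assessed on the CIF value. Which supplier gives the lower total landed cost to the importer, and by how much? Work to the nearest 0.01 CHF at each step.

Supplier A (FCA):
CIF value = FCA price + origin terminal + freight + insurance = 137601.07 + 690.16 + 9392.87 + 367.92 = 148052.02
Import duty = 148052.02 × 16.3% = 24132.48
Buyer bears (A): 690.16 + 9392.87 + 367.92 + 789.45 + 130.05 + 1572.09 = 12942.54
Landed cost (A) = invoice 137601.07 + 12942.54 + duty 24132.48 = 174676.09
Supplier B (CFR):
CIF value = CFR price + insurance = 156119.28 + 367.92 = 156487.20
Import duty = 156487.20 × 16.3% = 25507.41
Buyer bears (B): 367.92 + 789.45 + 130.05 + 1572.09 = 2859.51
Landed cost (B) = invoice 156119.28 + 2859.51 + duty 25507.41 = 184486.20
Difference = |174676.09 − 184486.20| = 9810.11

Supplier A is cheaper by CHF 9810.11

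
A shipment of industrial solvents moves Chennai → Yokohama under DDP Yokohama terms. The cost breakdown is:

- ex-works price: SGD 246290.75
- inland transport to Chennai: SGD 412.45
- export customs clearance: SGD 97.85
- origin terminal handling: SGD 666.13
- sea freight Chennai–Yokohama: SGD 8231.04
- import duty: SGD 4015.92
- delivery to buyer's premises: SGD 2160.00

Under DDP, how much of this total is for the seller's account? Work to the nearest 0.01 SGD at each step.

DDP: the seller bears all costs including import duty.
Seller's account: goods 246290.75 + inland to port 412.45 + export clearance 97.85 + origin terminal 666.13 + freight 8231.04 + duty 4015.92 + delivery 2160.00 = 261874.14
Buyer's account: 0.00

Seller's account: SGD 261874.14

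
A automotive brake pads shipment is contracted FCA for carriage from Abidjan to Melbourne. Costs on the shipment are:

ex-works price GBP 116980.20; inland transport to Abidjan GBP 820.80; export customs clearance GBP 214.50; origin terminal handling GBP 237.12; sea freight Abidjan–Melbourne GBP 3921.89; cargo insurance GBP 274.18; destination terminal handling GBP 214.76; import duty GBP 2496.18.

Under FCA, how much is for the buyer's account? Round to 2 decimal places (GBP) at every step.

FCA: the seller delivers export-cleared goods to the carrier; the buyer bears costs from that point.
Seller's account: goods 116980.20 + inland to port 820.80 + export clearance 214.50 = 118015.50
Buyer's account: origin terminal 237.12 + freight 3921.89 + insurance 274.18 + destination terminal 214.76 + duty 2496.18 = 7144.13

Buyer's account: GBP 7144.13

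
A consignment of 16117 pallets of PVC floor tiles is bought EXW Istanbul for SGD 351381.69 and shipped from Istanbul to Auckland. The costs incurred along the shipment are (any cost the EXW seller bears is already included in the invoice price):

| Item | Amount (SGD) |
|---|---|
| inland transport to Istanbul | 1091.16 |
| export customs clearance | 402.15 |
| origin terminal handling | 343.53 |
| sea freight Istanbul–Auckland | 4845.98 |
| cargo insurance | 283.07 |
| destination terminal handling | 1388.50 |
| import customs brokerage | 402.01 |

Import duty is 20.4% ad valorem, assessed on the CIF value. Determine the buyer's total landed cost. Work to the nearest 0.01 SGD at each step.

Total landed cost: SGD 433241.00

EXW: the seller makes goods available at their premises; the buyer bears all onward costs.
CIF value = EXW price + inland to port + export clearance + origin terminal + freight + insurance = 351381.69 + 1091.16 + 402.15 + 343.53 + 4845.98 + 283.07 = 358347.58
Import duty = 358347.58 × 20.4% = 73102.91
Buyer bears: inland to port 1091.16 + export clearance 402.15 + origin terminal 343.53 + freight 4845.98 + insurance 283.07 + destination terminal 1388.50 + brokerage 402.01 + duty 73102.91 = 81859.31
Landed cost = invoice 351381.69 + 81859.31 = 433241.00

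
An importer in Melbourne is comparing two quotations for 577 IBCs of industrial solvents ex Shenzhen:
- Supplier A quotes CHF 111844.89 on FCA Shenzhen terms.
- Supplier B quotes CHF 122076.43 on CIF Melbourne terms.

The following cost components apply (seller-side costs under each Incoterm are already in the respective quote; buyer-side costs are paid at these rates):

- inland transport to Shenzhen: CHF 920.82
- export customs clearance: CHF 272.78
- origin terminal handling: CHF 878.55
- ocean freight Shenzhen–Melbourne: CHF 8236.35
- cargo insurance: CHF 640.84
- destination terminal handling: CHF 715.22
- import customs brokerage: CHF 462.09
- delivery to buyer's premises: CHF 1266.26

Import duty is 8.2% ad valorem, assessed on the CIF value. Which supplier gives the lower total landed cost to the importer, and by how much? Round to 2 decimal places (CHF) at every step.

Supplier A (FCA):
CIF value = FCA price + origin terminal + freight + insurance = 111844.89 + 878.55 + 8236.35 + 640.84 = 121600.63
Import duty = 121600.63 × 8.2% = 9971.25
Buyer bears (A): 878.55 + 8236.35 + 640.84 + 715.22 + 462.09 + 1266.26 = 12199.31
Landed cost (A) = invoice 111844.89 + 12199.31 + duty 9971.25 = 134015.45
Supplier B (CIF):
The CIF price already equals the CIF value: 122076.43
Import duty = 122076.43 × 8.2% = 10010.27
Buyer bears (B): 715.22 + 462.09 + 1266.26 = 2443.57
Landed cost (B) = invoice 122076.43 + 2443.57 + duty 10010.27 = 134530.27
Difference = |134015.45 − 134530.27| = 514.82

Supplier A is cheaper by CHF 514.82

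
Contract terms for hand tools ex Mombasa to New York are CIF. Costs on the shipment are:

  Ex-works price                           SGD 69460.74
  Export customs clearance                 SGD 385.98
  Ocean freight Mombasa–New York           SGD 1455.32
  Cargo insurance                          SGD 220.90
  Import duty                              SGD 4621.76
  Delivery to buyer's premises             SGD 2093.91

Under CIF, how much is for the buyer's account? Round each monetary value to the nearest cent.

Buyer's account: SGD 6715.67

CIF: the seller pays costs through ocean freight and marine insurance to the destination port.
Seller's account: goods 69460.74 + export clearance 385.98 + freight 1455.32 + insurance 220.90 = 71522.94
Buyer's account: duty 4621.76 + delivery 2093.91 = 6715.67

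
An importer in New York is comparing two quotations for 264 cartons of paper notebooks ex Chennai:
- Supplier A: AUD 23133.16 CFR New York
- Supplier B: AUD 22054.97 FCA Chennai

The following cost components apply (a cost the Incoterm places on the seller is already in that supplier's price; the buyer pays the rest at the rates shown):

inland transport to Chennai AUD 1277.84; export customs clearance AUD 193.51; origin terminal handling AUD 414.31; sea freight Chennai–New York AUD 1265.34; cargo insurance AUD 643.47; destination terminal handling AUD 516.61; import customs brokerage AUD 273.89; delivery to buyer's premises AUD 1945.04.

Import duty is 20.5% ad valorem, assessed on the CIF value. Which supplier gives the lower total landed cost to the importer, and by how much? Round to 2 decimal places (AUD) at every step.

Supplier A is cheaper by AUD 724.76

Supplier A (CFR):
CIF value = CFR price + insurance = 23133.16 + 643.47 = 23776.63
Import duty = 23776.63 × 20.5% = 4874.21
Buyer bears (A): 643.47 + 516.61 + 273.89 + 1945.04 = 3379.01
Landed cost (A) = invoice 23133.16 + 3379.01 + duty 4874.21 = 31386.38
Supplier B (FCA):
CIF value = FCA price + origin terminal + freight + insurance = 22054.97 + 414.31 + 1265.34 + 643.47 = 24378.09
Import duty = 24378.09 × 20.5% = 4997.51
Buyer bears (B): 414.31 + 1265.34 + 643.47 + 516.61 + 273.89 + 1945.04 = 5058.66
Landed cost (B) = invoice 22054.97 + 5058.66 + duty 4997.51 = 32111.14
Difference = |31386.38 − 32111.14| = 724.76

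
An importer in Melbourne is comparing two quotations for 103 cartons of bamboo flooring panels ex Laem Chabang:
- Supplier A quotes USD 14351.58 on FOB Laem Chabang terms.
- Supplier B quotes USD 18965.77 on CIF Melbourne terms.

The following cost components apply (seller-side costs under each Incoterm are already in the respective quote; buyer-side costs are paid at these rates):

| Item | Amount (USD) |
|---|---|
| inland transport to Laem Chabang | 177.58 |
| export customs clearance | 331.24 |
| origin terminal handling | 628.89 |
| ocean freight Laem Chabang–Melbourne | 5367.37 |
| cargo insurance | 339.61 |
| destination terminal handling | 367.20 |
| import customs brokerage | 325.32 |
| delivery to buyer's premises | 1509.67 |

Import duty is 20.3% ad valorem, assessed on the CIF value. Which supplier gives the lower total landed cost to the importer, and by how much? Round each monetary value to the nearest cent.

Supplier B is cheaper by USD 1314.63

Supplier A (FOB):
CIF value = FOB price + freight + insurance = 14351.58 + 5367.37 + 339.61 = 20058.56
Import duty = 20058.56 × 20.3% = 4071.89
Buyer bears (A): 5367.37 + 339.61 + 367.20 + 325.32 + 1509.67 = 7909.17
Landed cost (A) = invoice 14351.58 + 7909.17 + duty 4071.89 = 26332.64
Supplier B (CIF):
The CIF price already equals the CIF value: 18965.77
Import duty = 18965.77 × 20.3% = 3850.05
Buyer bears (B): 367.20 + 325.32 + 1509.67 = 2202.19
Landed cost (B) = invoice 18965.77 + 2202.19 + duty 3850.05 = 25018.01
Difference = |26332.64 − 25018.01| = 1314.63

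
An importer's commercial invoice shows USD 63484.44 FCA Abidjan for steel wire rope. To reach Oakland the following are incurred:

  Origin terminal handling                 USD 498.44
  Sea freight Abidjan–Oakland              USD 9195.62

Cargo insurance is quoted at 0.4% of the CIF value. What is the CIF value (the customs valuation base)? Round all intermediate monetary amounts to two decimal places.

CIF value: USD 73472.39

Let C be the CIF value. C = FCA price + pre-shipment costs + freight + 0.4% × C
C − 0.4% × C = 63484.44 + 498.44 + 9195.62
0.996 × C = 73178.50
C = 73178.50 / 0.996 = 73472.39
Insurance premium = 0.4% × 73472.39 = 293.89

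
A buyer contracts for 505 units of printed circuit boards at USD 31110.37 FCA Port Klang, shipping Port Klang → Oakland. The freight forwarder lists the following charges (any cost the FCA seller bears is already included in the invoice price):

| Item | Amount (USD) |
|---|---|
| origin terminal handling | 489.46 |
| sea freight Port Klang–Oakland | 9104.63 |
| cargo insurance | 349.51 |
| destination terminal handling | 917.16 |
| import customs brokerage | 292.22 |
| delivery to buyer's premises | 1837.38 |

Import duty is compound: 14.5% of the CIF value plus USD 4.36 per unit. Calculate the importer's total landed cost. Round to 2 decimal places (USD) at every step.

FCA: the seller delivers export-cleared goods to the carrier; the buyer bears costs from that point.
CIF value = FCA price + origin terminal + freight + insurance = 31110.37 + 489.46 + 9104.63 + 349.51 = 41053.97
Ad valorem component: 41053.97 × 14.5% = 5952.83
Specific component: 505 × 4.36 = 2201.80
Import duty = 5952.83 + 2201.80 = 8154.63
Buyer bears: origin terminal 489.46 + freight 9104.63 + insurance 349.51 + destination terminal 917.16 + brokerage 292.22 + delivery 1837.38 + duty 8154.63 = 21144.99
Landed cost = invoice 31110.37 + 21144.99 = 52255.36

Total landed cost: USD 52255.36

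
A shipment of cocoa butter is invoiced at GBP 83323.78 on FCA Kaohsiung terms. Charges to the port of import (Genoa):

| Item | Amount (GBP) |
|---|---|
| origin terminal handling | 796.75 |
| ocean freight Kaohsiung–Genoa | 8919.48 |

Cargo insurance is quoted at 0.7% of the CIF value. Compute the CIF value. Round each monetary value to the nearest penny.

CIF value: GBP 93695.88

Let C be the CIF value. C = FCA price + pre-shipment costs + freight + 0.7% × C
C − 0.7% × C = 83323.78 + 796.75 + 8919.48
0.993 × C = 93040.01
C = 93040.01 / 0.993 = 93695.88
Insurance premium = 0.7% × 93695.88 = 655.87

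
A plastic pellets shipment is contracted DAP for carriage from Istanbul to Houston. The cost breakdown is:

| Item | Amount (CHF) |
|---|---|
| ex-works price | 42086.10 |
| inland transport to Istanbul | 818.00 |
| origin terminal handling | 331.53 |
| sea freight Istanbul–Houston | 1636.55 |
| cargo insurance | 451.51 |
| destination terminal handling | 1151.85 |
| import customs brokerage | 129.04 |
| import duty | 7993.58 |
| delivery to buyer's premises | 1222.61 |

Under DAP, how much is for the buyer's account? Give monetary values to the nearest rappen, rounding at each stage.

DAP: the seller bears all costs to the named destination except import duty and clearance.
Seller's account: goods 42086.10 + inland to port 818.00 + origin terminal 331.53 + freight 1636.55 + insurance 451.51 + destination terminal 1151.85 + delivery 1222.61 = 47698.15
Buyer's account: brokerage 129.04 + duty 7993.58 = 8122.62

Buyer's account: CHF 8122.62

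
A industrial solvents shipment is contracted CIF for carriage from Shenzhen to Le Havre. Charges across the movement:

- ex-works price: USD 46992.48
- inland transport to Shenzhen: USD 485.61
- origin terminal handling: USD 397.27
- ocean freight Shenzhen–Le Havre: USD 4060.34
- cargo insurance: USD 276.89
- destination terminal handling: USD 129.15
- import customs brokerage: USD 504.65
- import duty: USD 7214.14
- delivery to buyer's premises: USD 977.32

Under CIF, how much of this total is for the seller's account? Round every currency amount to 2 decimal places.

Seller's account: USD 52212.59

CIF: the seller pays costs through ocean freight and marine insurance to the destination port.
Seller's account: goods 46992.48 + inland to port 485.61 + origin terminal 397.27 + freight 4060.34 + insurance 276.89 = 52212.59
Buyer's account: destination terminal 129.15 + brokerage 504.65 + duty 7214.14 + delivery 977.32 = 8825.26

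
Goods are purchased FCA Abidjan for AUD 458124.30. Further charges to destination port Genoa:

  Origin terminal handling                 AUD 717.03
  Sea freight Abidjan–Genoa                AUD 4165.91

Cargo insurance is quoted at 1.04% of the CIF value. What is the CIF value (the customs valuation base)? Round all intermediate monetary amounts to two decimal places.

Let C be the CIF value. C = FCA price + pre-shipment costs + freight + 1.04% × C
C − 1.04% × C = 458124.30 + 717.03 + 4165.91
0.9896 × C = 463007.24
C = 463007.24 / 0.9896 = 467873.12
Insurance premium = 1.04% × 467873.12 = 4865.88

CIF value: AUD 467873.12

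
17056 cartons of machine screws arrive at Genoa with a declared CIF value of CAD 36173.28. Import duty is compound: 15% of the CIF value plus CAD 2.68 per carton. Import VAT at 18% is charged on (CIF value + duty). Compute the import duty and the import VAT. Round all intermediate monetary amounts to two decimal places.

Ad valorem component: 36173.28 × 15% = 5425.99
Specific component: 17056 × 2.68 = 45710.08
Import duty = 5425.99 + 45710.08 = 51136.07
VAT base = CIF + duty = 36173.28 + 51136.07 = 87309.35
Import VAT = 87309.35 × 18% = 15715.68

Import duty: CAD 51136.07; import VAT: CAD 15715.68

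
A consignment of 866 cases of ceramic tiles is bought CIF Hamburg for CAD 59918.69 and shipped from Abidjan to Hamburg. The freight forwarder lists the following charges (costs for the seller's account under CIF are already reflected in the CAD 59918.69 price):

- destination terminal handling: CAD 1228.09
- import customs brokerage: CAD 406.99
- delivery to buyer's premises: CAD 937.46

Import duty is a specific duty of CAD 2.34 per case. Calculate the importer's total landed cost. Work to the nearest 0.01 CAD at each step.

Total landed cost: CAD 64517.67

CIF: the seller pays costs through ocean freight and marine insurance to the destination port.
The CIF price already equals the CIF value: 59918.69
Import duty = 866 × 2.34 = 2026.44
Buyer bears: destination terminal 1228.09 + brokerage 406.99 + delivery 937.46 + duty 2026.44 = 4598.98
Landed cost = invoice 59918.69 + 4598.98 = 64517.67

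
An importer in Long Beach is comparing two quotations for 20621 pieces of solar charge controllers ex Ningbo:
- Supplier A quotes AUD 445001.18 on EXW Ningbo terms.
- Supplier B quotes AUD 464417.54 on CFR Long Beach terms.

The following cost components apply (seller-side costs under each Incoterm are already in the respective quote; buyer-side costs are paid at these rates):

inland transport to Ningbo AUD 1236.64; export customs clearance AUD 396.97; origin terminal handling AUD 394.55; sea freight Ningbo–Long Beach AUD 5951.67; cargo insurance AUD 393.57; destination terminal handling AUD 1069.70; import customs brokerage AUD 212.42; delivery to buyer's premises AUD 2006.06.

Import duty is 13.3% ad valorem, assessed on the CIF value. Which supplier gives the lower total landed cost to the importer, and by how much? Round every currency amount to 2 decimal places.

Supplier A is cheaper by AUD 12957.59

Supplier A (EXW):
CIF value = EXW price + inland to port + export clearance + origin terminal + freight + insurance = 445001.18 + 1236.64 + 396.97 + 394.55 + 5951.67 + 393.57 = 453374.58
Import duty = 453374.58 × 13.3% = 60298.82
Buyer bears (A): 1236.64 + 396.97 + 394.55 + 5951.67 + 393.57 + 1069.70 + 212.42 + 2006.06 = 11661.58
Landed cost (A) = invoice 445001.18 + 11661.58 + duty 60298.82 = 516961.58
Supplier B (CFR):
CIF value = CFR price + insurance = 464417.54 + 393.57 = 464811.11
Import duty = 464811.11 × 13.3% = 61819.88
Buyer bears (B): 393.57 + 1069.70 + 212.42 + 2006.06 = 3681.75
Landed cost (B) = invoice 464417.54 + 3681.75 + duty 61819.88 = 529919.17
Difference = |516961.58 − 529919.17| = 12957.59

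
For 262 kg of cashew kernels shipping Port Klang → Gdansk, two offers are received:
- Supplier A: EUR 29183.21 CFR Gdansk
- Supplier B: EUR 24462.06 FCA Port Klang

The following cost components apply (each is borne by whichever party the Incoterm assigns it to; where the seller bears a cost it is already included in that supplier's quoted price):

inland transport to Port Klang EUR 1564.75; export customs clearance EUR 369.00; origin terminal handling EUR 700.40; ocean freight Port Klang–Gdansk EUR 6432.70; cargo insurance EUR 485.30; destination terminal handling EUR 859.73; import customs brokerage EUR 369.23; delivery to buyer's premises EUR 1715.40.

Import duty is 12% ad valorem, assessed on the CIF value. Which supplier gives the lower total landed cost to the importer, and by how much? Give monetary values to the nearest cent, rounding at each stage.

Supplier A is cheaper by EUR 2701.39

Supplier A (CFR):
CIF value = CFR price + insurance = 29183.21 + 485.30 = 29668.51
Import duty = 29668.51 × 12% = 3560.22
Buyer bears (A): 485.30 + 859.73 + 369.23 + 1715.40 = 3429.66
Landed cost (A) = invoice 29183.21 + 3429.66 + duty 3560.22 = 36173.09
Supplier B (FCA):
CIF value = FCA price + origin terminal + freight + insurance = 24462.06 + 700.40 + 6432.70 + 485.30 = 32080.46
Import duty = 32080.46 × 12% = 3849.66
Buyer bears (B): 700.40 + 6432.70 + 485.30 + 859.73 + 369.23 + 1715.40 = 10562.76
Landed cost (B) = invoice 24462.06 + 10562.76 + duty 3849.66 = 38874.48
Difference = |36173.09 − 38874.48| = 2701.39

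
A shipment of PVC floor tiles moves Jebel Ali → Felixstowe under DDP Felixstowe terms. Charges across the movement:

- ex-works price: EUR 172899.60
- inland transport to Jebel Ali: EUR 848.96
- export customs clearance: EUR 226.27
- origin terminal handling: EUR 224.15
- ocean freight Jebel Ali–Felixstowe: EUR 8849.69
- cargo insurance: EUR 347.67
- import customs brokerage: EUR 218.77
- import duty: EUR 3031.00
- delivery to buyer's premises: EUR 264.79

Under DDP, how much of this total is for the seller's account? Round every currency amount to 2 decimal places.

DDP: the seller bears all costs including import duty.
Seller's account: goods 172899.60 + inland to port 848.96 + export clearance 226.27 + origin terminal 224.15 + freight 8849.69 + insurance 347.67 + brokerage 218.77 + duty 3031.00 + delivery 264.79 = 186910.90
Buyer's account: 0.00

Seller's account: EUR 186910.90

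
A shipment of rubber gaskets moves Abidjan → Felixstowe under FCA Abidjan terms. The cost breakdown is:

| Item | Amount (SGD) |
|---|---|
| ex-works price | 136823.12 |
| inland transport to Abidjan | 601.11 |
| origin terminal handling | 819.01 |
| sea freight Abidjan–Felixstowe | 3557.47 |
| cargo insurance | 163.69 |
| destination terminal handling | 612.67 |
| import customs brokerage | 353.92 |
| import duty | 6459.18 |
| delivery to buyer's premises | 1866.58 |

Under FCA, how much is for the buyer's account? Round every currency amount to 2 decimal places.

Buyer's account: SGD 13832.52

FCA: the seller delivers export-cleared goods to the carrier; the buyer bears costs from that point.
Seller's account: goods 136823.12 + inland to port 601.11 = 137424.23
Buyer's account: origin terminal 819.01 + freight 3557.47 + insurance 163.69 + destination terminal 612.67 + brokerage 353.92 + duty 6459.18 + delivery 1866.58 = 13832.52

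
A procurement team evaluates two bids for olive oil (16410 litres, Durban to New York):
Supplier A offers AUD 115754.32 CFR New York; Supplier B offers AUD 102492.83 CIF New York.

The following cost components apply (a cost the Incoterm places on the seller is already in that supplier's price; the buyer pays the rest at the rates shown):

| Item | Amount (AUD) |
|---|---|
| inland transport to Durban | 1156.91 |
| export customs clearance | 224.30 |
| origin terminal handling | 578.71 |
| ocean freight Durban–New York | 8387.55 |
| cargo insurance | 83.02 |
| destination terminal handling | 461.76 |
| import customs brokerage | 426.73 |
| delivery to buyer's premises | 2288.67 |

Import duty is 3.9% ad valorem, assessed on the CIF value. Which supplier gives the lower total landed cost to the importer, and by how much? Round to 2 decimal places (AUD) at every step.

Supplier B is cheaper by AUD 13864.95

Supplier A (CFR):
CIF value = CFR price + insurance = 115754.32 + 83.02 = 115837.34
Import duty = 115837.34 × 3.9% = 4517.66
Buyer bears (A): 83.02 + 461.76 + 426.73 + 2288.67 = 3260.18
Landed cost (A) = invoice 115754.32 + 3260.18 + duty 4517.66 = 123532.16
Supplier B (CIF):
The CIF price already equals the CIF value: 102492.83
Import duty = 102492.83 × 3.9% = 3997.22
Buyer bears (B): 461.76 + 426.73 + 2288.67 = 3177.16
Landed cost (B) = invoice 102492.83 + 3177.16 + duty 3997.22 = 109667.21
Difference = |123532.16 − 109667.21| = 13864.95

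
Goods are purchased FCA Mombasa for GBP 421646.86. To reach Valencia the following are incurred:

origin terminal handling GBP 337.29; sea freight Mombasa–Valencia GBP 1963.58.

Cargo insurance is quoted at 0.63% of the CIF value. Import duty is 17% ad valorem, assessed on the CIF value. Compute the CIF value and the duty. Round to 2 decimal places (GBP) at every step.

CIF value: GBP 426635.53; import duty: GBP 72528.04

Let C be the CIF value. C = FCA price + pre-shipment costs + freight + 0.63% × C
C − 0.63% × C = 421646.86 + 337.29 + 1963.58
0.9937 × C = 423947.73
C = 423947.73 / 0.9937 = 426635.53
Insurance premium = 0.63% × 426635.53 = 2687.80
Import duty = 426635.53 × 17% = 72528.04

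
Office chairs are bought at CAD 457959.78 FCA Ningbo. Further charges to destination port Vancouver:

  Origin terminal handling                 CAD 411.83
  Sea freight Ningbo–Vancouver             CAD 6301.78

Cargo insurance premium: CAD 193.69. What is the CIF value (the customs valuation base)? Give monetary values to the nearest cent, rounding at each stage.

CIF = FCA price + pre-shipment costs + freight + insurance
CIF = 457959.78 + 411.83 + 6301.78 + 193.69 = 464867.08

CIF value: CAD 464867.08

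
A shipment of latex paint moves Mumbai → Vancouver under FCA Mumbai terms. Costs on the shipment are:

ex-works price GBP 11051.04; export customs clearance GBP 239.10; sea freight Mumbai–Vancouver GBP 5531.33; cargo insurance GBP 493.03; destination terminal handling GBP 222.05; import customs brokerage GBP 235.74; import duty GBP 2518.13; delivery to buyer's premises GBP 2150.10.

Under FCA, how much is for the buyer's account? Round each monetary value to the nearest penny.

FCA: the seller delivers export-cleared goods to the carrier; the buyer bears costs from that point.
Seller's account: goods 11051.04 + export clearance 239.10 = 11290.14
Buyer's account: freight 5531.33 + insurance 493.03 + destination terminal 222.05 + brokerage 235.74 + duty 2518.13 + delivery 2150.10 = 11150.38

Buyer's account: GBP 11150.38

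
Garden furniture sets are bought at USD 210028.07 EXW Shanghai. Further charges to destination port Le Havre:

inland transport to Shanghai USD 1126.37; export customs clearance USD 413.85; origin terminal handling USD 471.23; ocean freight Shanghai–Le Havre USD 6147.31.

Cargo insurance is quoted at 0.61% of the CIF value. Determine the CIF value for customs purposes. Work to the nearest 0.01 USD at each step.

Let C be the CIF value. C = EXW price + pre-shipment costs + freight + 0.61% × C
C − 0.61% × C = 210028.07 + 1126.37 + 413.85 + 471.23 + 6147.31
0.9939 × C = 218186.83
C = 218186.83 / 0.9939 = 219525.94
Insurance premium = 0.61% × 219525.94 = 1339.11

CIF value: USD 219525.94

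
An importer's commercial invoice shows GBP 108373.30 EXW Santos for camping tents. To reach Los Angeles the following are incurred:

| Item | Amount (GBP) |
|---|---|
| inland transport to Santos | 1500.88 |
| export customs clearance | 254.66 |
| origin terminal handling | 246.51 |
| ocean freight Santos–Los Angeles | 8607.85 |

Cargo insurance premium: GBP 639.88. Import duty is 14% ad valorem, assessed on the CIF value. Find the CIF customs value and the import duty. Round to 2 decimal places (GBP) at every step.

CIF value: GBP 119623.08; import duty: GBP 16747.23

CIF = EXW price + pre-shipment costs + freight + insurance
CIF = 108373.30 + 1500.88 + 254.66 + 246.51 + 8607.85 + 639.88 = 119623.08
Import duty = 119623.08 × 14% = 16747.23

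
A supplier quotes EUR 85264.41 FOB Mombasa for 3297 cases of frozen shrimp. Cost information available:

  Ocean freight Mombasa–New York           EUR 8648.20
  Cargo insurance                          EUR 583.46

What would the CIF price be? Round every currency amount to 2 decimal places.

From FOB to CIF, the seller additionally bears: freight, insurance.
CIF price = 85264.41 + 8648.20 + 583.46 = 94496.07

CIF price: EUR 94496.07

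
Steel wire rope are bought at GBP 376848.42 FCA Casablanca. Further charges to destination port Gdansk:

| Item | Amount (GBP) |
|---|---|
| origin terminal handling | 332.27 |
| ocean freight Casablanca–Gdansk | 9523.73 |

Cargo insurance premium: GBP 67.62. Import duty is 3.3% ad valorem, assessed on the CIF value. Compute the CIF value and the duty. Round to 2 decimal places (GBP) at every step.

CIF value: GBP 386772.04; import duty: GBP 12763.48

CIF = FCA price + pre-shipment costs + freight + insurance
CIF = 376848.42 + 332.27 + 9523.73 + 67.62 = 386772.04
Import duty = 386772.04 × 3.3% = 12763.48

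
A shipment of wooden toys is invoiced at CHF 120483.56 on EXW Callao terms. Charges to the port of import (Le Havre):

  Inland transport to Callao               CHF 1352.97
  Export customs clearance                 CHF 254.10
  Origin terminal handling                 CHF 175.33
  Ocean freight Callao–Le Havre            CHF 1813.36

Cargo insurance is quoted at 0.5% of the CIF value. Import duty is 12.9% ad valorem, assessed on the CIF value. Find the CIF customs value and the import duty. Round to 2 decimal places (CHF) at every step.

Let C be the CIF value. C = EXW price + pre-shipment costs + freight + 0.5% × C
C − 0.5% × C = 120483.56 + 1352.97 + 254.10 + 175.33 + 1813.36
0.995 × C = 124079.32
C = 124079.32 / 0.995 = 124702.83
Insurance premium = 0.5% × 124702.83 = 623.51
Import duty = 124702.83 × 12.9% = 16086.67

CIF value: CHF 124702.83; import duty: CHF 16086.67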